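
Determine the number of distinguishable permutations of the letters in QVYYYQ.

QVYYYQ has 6 letters with Q appearing twice and Y appearing 3 times.
The number of distinct arrangements is 6!/(3!·2!) = 720/12 = 60.

60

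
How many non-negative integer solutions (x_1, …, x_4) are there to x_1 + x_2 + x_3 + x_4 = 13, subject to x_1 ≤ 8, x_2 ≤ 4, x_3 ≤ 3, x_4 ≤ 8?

Ignoring the caps, the number of non-negative solutions to x_1+…+x_4 = 13 is C(16,3) = 560.
Subtract solutions that violate a single cap (substitute x_i' = x_i − (cap_i+1)): x_1 ≥ 9 gives C(7,3) = 35; x_2 ≥ 5 gives C(11,3) = 165; x_3 ≥ 4 gives C(12,3) = 220; x_4 ≥ 9 gives C(7,3) = 35. Together 455.
Add back pairs where two caps are both exceeded: 0 + 1 + 0 + 35 + 0 + 1 = 37.
By inclusion–exclusion the count is 560 − 455 + 37 = 142.

142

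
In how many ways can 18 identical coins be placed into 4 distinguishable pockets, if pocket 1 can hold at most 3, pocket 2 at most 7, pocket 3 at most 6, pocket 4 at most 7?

Without the upper bounds there are C(21,3) = 1330 ways to split 18 among 4 pockets.
Subtract solutions that violate a single cap (substitute x_i' = x_i − (cap_i+1)): x_1 ≥ 4 gives C(17,3) = 680; x_2 ≥ 8 gives C(13,3) = 286; x_3 ≥ 7 gives C(14,3) = 364; x_4 ≥ 8 gives C(13,3) = 286. Together 1616.
Add back pairs where two caps are both exceeded: 84 + 120 + 84 + 20 + 10 + 20 = 338.
By inclusion–exclusion the count is 1330 − 1616 + 338 = 52.

52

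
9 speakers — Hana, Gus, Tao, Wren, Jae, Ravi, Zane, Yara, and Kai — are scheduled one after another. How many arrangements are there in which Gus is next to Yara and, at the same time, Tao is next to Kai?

Treat {Gus,Yara} as one block (2 orders) and {Tao,Kai} as another (2 orders).
That leaves 7 units to arrange: 2 × 2 × 7! = 4 × 5040 = 20160.

20160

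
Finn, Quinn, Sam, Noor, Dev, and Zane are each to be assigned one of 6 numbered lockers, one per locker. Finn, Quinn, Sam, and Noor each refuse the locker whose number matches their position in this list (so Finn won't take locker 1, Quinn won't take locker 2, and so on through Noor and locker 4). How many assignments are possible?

Let Aᵢ (for 1 ≤ i ≤ 4) be the placements that put person i in their forbidden locker. Any j of these fix j positions, leaving (6−j)! ways to fill the rest, and there are C(4,j) ways to pick which j.
By inclusion–exclusion, the number of valid placements is Σ_{j=0}^{4} (−1)^j C(4,j)·(6−j)!.
Computing: 720 − 480 + 144 − 24 + 2 = 362.

362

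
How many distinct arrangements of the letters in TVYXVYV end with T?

With the last slot taken by T, it remains to arrange the other 6 letters (VYXVYV).
Those 6 letters have V appearing 3 times and Y appearing twice, giving (6)!/(3!·2!) = 60.

60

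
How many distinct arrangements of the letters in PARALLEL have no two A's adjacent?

2520

There are 8!/(3!·2!) = 3360 arrangements of PARALLEL in total.
Arrangements with the A's together: treat AA as one letter, giving (7)!/(3!) = 840.
Hence 3360 − 840 = 2520.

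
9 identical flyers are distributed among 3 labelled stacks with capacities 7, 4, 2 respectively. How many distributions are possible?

By stars and bars, unrestricted non-negative solutions to x_1+…+x_3 = 9 number C(9+2,2) = 55.
Subtract solutions that violate a single cap (substitute x_i' = x_i − (cap_i+1)): x_1 ≥ 8 gives C(3,2) = 3; x_2 ≥ 5 gives C(6,2) = 15; x_3 ≥ 3 gives C(8,2) = 28. Together 46.
Add back pairs where two caps are both exceeded: 0 + 0 + 3 = 3.
By inclusion–exclusion the count is 55 − 46 + 3 = 12.

12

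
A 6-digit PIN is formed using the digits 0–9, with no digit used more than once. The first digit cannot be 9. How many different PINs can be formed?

136080

The first digit has 10−1 = 9 choices (anything except 9).
The remaining 5 digits are filled from the other 9 symbols without repetition: 9 × 8 × 7 × 6 × 5 = 15120.
Total: 9 × 15120 = 136080.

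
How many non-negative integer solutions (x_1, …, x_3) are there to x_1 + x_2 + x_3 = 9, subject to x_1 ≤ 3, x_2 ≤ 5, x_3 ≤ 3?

6

Without the upper bounds there are C(11,2) = 55 ways to split 9 among 3 variables.
Subtract solutions that violate a single cap (substitute x_i' = x_i − (cap_i+1)): x_1 ≥ 4 gives C(7,2) = 21; x_2 ≥ 6 gives C(5,2) = 10; x_3 ≥ 4 gives C(7,2) = 21. Together 52.
Add back pairs where two caps are both exceeded: 0 + 3 + 0 = 3.
By inclusion–exclusion the count is 55 − 52 + 3 = 6.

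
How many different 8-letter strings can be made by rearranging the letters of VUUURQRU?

840

The 8 letters of VUUURQRU have repeats: R appearing twice and U appearing 4 times.
Dividing 8! = 40320 by 4!·2! = 48 for the repeated letters gives 840.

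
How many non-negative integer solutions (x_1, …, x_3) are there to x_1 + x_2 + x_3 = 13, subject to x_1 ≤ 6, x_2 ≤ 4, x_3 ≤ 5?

Without the upper bounds there are C(15,2) = 105 ways to split 13 among 3 variables.
Subtract solutions that violate a single cap (substitute x_i' = x_i − (cap_i+1)): x_1 ≥ 7 gives C(8,2) = 28; x_2 ≥ 5 gives C(10,2) = 45; x_3 ≥ 6 gives C(9,2) = 36. Together 109.
Add back pairs where two caps are both exceeded: 3 + 1 + 6 = 10.
By inclusion–exclusion the count is 105 − 109 + 10 = 6.

6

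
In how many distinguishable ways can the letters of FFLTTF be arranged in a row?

60

Letter multiplicities in FFLTTF: F×3, L×1, T×2.
Dividing 6! = 720 by 3!·2! = 12 for the repeated letters gives 60.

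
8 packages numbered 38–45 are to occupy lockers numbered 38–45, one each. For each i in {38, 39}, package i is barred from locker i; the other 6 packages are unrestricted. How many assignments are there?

Let Aᵢ (for i ∈ {38, 39}) be the placements that put package i in its forbidden locker. Any j of these fix j positions, leaving (8−j)! ways to fill the rest, and there are C(2,j) ways to pick which j.
By inclusion–exclusion, the number of valid placements is Σ_{j=0}^{2} (−1)^j C(2,j)·(8−j)!.
Computing: 40320 − 10080 + 720 = 30960.

30960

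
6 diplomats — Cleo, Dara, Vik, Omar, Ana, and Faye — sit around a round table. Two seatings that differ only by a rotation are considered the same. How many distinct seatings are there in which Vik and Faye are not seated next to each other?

72

Without the restriction there are (5)! = 120 seatings.
Those with Vik next to Faye: fuse the pair into one unit and seat 5 units around a circle — 2·(4)! = 48.
Subtracting, 120 − 48 = 72.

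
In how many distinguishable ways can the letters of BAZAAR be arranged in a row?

BAZAAR has 6 letters with A appearing 3 times.
The number of distinct arrangements is 6!/(3!) = 720/6 = 120.

120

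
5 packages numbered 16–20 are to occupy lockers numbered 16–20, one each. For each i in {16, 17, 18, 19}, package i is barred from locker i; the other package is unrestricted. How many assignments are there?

Let Aᵢ (for 16 ≤ i ≤ 19) be the placements that put package i in its forbidden locker. Any j of these fix j positions, leaving (5−j)! ways to fill the rest, and there are C(4,j) ways to pick which j.
By inclusion–exclusion, the number of valid placements is Σ_{j=0}^{4} (−1)^j C(4,j)·(5−j)!.
Computing: 120 − 96 + 36 − 8 + 1 = 53.

53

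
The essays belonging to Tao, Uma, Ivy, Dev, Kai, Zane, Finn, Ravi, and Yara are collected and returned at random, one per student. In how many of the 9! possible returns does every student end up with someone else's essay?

Let Aᵢ be the assignments in which student i gets their own essay. We want the size of the complement of A₁∪…∪A_9.
By inclusion–exclusion this is Σ_{j=0}^{9} (−1)^j C(9,j)·(9−j)!.
Computing: 362880 − 362880 + 181440 − 60480 + 15120 − 3024 + 504 − 72 + 9 − 1 = 133496.

133496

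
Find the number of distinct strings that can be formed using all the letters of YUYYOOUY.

420

YUYYOOUY has 8 letters with O appearing twice, U appearing twice, and Y appearing 4 times.
So there are 8! / (4!·2!·2!) = 420 distinguishable arrangements.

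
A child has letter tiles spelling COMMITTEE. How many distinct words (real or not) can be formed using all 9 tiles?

The 9 letters of COMMITTEE have repeats: E appearing twice, M appearing twice, and T appearing twice.
Dividing 9! = 362880 by 2!·2!·2! = 8 for the repeated letters gives 45360.

45360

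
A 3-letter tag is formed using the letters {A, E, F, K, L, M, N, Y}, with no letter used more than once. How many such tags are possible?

With no repetition, fill the 3 letters in order: 8 choices, then 7, down to 6.
8 × 7 × 6 = 336.

336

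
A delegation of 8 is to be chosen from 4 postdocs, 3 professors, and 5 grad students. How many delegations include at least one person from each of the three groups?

With no constraint there are C(12,8) = 495 possible selections.
Selections missing a whole group: no postdocs → C(8,8) = 1; no professors → C(9,8) = 9; no grad students → C(7,8) = 0.
Add back selections omitting two groups (i.e. drawn from a single group): C(4,8) + C(3,8) + C(5,8) = 0.
By inclusion–exclusion: 495 − 10 + 0 = 485.

485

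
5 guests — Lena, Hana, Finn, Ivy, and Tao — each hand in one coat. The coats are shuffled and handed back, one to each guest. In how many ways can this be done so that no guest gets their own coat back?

Count assignments avoiding every fixed point. For any j of the 5 guests fixed to their own coat, the other 5−j can be arranged in (5−j)! ways.
By inclusion–exclusion this is Σ_{j=0}^{5} (−1)^j C(5,j)·(5−j)!.
Computing: 120 − 120 + 60 − 20 + 5 − 1 = 44.

44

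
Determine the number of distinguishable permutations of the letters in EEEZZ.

10

EEEZZ has 5 letters with E appearing 3 times and Z appearing twice.
So there are 5! / (3!·2!) = 10 distinguishable arrangements.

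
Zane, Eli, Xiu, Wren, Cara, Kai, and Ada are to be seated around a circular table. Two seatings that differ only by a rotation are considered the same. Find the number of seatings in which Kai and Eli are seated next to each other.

240

Treat {Kai, Eli} as one unit (2 internal orders) and seat the resulting 6 units around the table: (5)! circular arrangements.
So 2 × (5)! = 2 × 120 = 240.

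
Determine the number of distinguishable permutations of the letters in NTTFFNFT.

Letter multiplicities in NTTFFNFT: F×3, N×2, T×3.
Dividing 8! = 40320 by 3!·3!·2! = 72 for the repeated letters gives 560.

560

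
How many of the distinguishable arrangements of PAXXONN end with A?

180

With the last slot taken by A, it remains to arrange the other 6 letters (PXXONN).
Those 6 letters have N appearing twice and X appearing twice, giving (6)!/(2!·2!) = 180.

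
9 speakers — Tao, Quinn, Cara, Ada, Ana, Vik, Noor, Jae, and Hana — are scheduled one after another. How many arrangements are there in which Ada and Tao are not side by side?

There are 9! = 362880 arrangements in all. If Ada and Tao are adjacent, merging them into one block gives 2·(8)! = 80640 arrangements.
Complementary counting: 362880 − 80640 = 282240.

282240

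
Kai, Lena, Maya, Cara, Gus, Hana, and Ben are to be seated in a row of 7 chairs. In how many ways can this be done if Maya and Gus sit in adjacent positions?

Glue Maya and Gus into one block (2 internal orders), leaving 6 units to arrange in a row.
So the count is 2·(6)! = 1440.

1440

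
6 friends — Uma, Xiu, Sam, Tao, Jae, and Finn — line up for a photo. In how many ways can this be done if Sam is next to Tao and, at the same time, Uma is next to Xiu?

96

Treat {Sam,Tao} as one block (2 orders) and {Uma,Xiu} as another (2 orders).
That leaves 4 units to arrange: 2 × 2 × 4! = 4 × 24 = 96.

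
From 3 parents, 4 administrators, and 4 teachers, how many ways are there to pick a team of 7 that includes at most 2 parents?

Split by how many parents are chosen (0 through 2).
Sum: C(3,0)·C(8,7) + C(3,1)·C(8,6) + C(3,2)·C(8,5) = 8 + 84 + 168 = 260.

260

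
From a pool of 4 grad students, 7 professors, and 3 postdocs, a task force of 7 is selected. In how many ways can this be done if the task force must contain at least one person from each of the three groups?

Unrestricted: C(14,7) = 3432 ways to pick any 7 of the 14.
Subtract selections that omit an entire group: no grad students → C(10,7) = 120; no professors → C(7,7) = 1; no postdocs → C(11,7) = 330.
Add back selections omitting two groups (i.e. drawn from a single group): C(4,7) + C(7,7) + C(3,7) = 1.
By inclusion–exclusion: 3432 − 451 + 1 = 2982.

2982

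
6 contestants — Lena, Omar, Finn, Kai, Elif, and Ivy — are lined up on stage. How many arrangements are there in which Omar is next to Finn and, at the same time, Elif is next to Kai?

96

Treat {Omar,Finn} as one block (2 orders) and {Elif,Kai} as another (2 orders).
That leaves 4 units to arrange: 2 × 2 × 4! = 4 × 24 = 96.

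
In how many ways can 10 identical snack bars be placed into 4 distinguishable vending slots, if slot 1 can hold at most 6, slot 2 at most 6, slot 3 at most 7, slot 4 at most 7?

By stars and bars, unrestricted non-negative solutions to x_1+…+x_4 = 10 number C(10+3,3) = 286.
Subtract solutions that violate a single cap (substitute x_i' = x_i − (cap_i+1)): x_1 ≥ 7 gives C(6,3) = 20; x_2 ≥ 7 gives C(6,3) = 20; x_3 ≥ 8 gives C(5,3) = 10; x_4 ≥ 8 gives C(5,3) = 10. Together 60.
No two caps can be exceeded simultaneously, so the pair terms are all 0.
By inclusion–exclusion the count is 286 − 60 + 0 = 226.

226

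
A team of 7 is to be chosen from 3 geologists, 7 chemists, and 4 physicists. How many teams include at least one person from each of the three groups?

Total 7-person selections from all 14: C(14,7) = 3432.
Selections missing a whole group: no geologists → C(11,7) = 330; no chemists → C(7,7) = 1; no physicists → C(10,7) = 120.
Add back selections omitting two groups (i.e. drawn from a single group): C(3,7) + C(7,7) + C(4,7) = 1.
By inclusion–exclusion: 3432 − 451 + 1 = 2982.

2982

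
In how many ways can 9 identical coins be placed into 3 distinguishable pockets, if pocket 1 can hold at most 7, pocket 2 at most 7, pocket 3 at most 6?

Without the upper bounds there are C(11,2) = 55 ways to split 9 among 3 pockets.
Subtract solutions that violate a single cap (substitute x_i' = x_i − (cap_i+1)): x_1 ≥ 8 gives C(3,2) = 3; x_2 ≥ 8 gives C(3,2) = 3; x_3 ≥ 7 gives C(4,2) = 6. Together 12.
No two caps can be exceeded simultaneously, so the pair terms are all 0.
By inclusion–exclusion the count is 55 − 12 + 0 = 43.

43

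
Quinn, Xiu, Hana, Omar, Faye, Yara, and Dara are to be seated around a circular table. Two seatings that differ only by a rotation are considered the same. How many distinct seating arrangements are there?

Around a circle, 7 distinct people have 7!/7 = (6)! = 720 rotationally distinct seatings.

720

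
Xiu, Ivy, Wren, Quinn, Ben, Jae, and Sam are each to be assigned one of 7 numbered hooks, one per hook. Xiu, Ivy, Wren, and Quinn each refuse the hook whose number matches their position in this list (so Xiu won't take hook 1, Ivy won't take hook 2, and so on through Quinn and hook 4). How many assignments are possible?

Let Aᵢ (for 1 ≤ i ≤ 4) be the placements that put person i in their forbidden hook. Any j of these fix j positions, leaving (7−j)! ways to fill the rest, and there are C(4,j) ways to pick which j.
By inclusion–exclusion, the number of valid placements is Σ_{j=0}^{4} (−1)^j C(4,j)·(7−j)!.
Computing: 5040 − 2880 + 720 − 96 + 6 = 2790.

2790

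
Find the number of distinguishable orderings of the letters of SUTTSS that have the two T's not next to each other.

40

Total arrangements of SUTTSS: 6!/(3!·2!) = 60.
Arrangements with the T's together: treat TT as one letter, giving (5)!/(3!) = 20.
Subtracting, 60 − 20 = 40 arrangements keep the T's apart.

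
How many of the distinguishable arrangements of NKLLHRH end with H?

With the last slot taken by H, it remains to arrange the other 6 letters (NKLLRH).
Those 6 letters have L appearing twice, giving (6)!/(2!) = 360.

360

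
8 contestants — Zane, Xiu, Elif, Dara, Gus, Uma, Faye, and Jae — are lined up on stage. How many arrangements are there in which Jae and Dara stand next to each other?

Place the 6 others and the Jae-Dara pair as 7 objects in a line; the pair has 2 internal arrangements.
That gives 2 × 7! = 2 × 5040 = 10080.

10080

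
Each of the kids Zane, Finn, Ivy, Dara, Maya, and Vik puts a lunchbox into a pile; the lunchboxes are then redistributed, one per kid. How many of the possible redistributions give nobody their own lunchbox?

Let Aᵢ be the assignments in which kid i gets their own lunchbox. We want the size of the complement of A₁∪…∪A_6.
By inclusion–exclusion this is Σ_{j=0}^{6} (−1)^j C(6,j)·(6−j)!.
Computing: 720 − 720 + 360 − 120 + 30 − 6 + 1 = 265.

265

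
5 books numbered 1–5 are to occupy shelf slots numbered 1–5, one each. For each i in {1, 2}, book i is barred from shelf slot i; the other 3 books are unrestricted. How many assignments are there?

Let Aᵢ (for i ∈ {1, 2}) be the placements that put book i in its forbidden shelf slot. Any j of these fix j positions, leaving (5−j)! ways to fill the rest, and there are C(2,j) ways to pick which j.
By inclusion–exclusion, the number of valid placements is Σ_{j=0}^{2} (−1)^j C(2,j)·(5−j)!.
Computing: 120 − 48 + 6 = 78.

78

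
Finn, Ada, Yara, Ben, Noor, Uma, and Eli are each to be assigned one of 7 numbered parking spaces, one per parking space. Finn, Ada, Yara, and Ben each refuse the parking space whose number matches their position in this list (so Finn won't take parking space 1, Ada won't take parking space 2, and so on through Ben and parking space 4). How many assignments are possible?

Let Aᵢ (for 1 ≤ i ≤ 4) be the placements that put person i in their forbidden parking space. Any j of these fix j positions, leaving (7−j)! ways to fill the rest, and there are C(4,j) ways to pick which j.
By inclusion–exclusion, the number of valid placements is Σ_{j=0}^{4} (−1)^j C(4,j)·(7−j)!.
Computing: 5040 − 2880 + 720 − 96 + 6 = 2790.

2790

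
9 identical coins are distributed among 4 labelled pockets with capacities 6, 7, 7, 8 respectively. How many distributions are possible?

201

By stars and bars, unrestricted non-negative solutions to x_1+…+x_4 = 9 number C(9+3,3) = 220.
Subtract solutions that violate a single cap (substitute x_i' = x_i − (cap_i+1)): x_1 ≥ 7 gives C(5,3) = 10; x_2 ≥ 8 gives C(4,3) = 4; x_3 ≥ 8 gives C(4,3) = 4; x_4 ≥ 9 gives C(3,3) = 1. Together 19.
No two caps can be exceeded simultaneously, so the pair terms are all 0.
By inclusion–exclusion the count is 220 − 19 + 0 = 201.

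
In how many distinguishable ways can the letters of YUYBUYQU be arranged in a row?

YUYBUYQU has 8 letters with U appearing 3 times and Y appearing 3 times.
So there are 8! / (3!·3!) = 1120 distinguishable arrangements.

1120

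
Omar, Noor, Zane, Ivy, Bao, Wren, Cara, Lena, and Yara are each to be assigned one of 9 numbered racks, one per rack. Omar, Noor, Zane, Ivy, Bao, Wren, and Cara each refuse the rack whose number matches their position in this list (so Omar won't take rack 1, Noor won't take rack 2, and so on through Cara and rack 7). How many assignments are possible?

Let Aᵢ (for 1 ≤ i ≤ 7) be the placements that put person i in their forbidden rack. Any j of these fix j positions, leaving (9−j)! ways to fill the rest, and there are C(7,j) ways to pick which j.
By inclusion–exclusion, the number of valid placements is Σ_{j=0}^{7} (−1)^j C(7,j)·(9−j)!.
Computing: 362880 − 282240 + 105840 − 25200 + 4200 − 504 + 42 − 2 = 165016.

165016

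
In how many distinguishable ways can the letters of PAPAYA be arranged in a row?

Letter multiplicities in PAPAYA: A×3, P×2, Y×1.
So there are 6! / (3!·2!) = 60 distinguishable arrangements.

60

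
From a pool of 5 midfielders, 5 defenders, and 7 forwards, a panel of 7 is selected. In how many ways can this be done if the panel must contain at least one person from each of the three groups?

With no constraint there are C(17,7) = 19448 possible selections.
Subtract selections that omit an entire group: no midfielders → C(12,7) = 792; no defenders → C(12,7) = 792; no forwards → C(10,7) = 120.
Add back selections omitting two groups (i.e. drawn from a single group): C(5,7) + C(5,7) + C(7,7) = 1.
By inclusion–exclusion: 19448 − 1704 + 1 = 17745.

17745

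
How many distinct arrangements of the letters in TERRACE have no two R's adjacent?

900

Total arrangements of TERRACE: 7!/(2!·2!) = 1260.
If the two R's are adjacent, glue them into one block, leaving 6 items to arrange: (6)!/(2!) = 360 ways.
Hence 1260 − 360 = 900.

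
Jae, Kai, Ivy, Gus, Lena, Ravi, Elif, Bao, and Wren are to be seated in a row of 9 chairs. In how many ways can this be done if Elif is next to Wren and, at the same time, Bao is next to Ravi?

20160

Treat {Elif,Wren} as one block (2 orders) and {Bao,Ravi} as another (2 orders).
That leaves 7 units to arrange: 2 × 2 × 7! = 4 × 5040 = 20160.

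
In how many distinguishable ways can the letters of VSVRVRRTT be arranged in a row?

Letter multiplicities in VSVRVRRTT: R×3, S×1, T×2, V×3.
The number of distinct arrangements is 9!/(3!·3!·2!) = 362880/72 = 5040.

5040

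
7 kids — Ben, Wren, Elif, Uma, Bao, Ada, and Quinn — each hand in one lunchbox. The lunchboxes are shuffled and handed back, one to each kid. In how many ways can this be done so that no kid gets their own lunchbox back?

Count assignments avoiding every fixed point. For any j of the 7 kids fixed to their own lunchbox, the other 7−j can be arranged in (7−j)! ways.
By inclusion–exclusion this is Σ_{j=0}^{7} (−1)^j C(7,j)·(7−j)!.
Computing: 5040 − 5040 + 2520 − 840 + 210 − 42 + 7 − 1 = 1854.

1854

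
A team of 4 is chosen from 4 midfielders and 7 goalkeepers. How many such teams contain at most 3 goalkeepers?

Split by how many goalkeepers are chosen (0 through 3).
Sum: C(7,0)·C(4,4) + C(7,1)·C(4,3) + C(7,2)·C(4,2) + C(7,3)·C(4,1) = 1 + 28 + 126 + 140 = 295.

295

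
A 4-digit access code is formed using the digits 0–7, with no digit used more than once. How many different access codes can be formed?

This is a permutation of 4 out of 8: P(8,4) = 8!/4!.
That product is 8 × 7 × 6 × 5 = 1680.

1680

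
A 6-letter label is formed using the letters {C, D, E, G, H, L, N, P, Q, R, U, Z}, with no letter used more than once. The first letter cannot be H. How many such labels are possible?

609840

The first letter has 12−1 = 11 choices (anything except H).
The remaining 5 letters are filled from the other 11 symbols without repetition: 11 × 10 × 9 × 8 × 7 = 55440.
Total: 11 × 55440 = 609840.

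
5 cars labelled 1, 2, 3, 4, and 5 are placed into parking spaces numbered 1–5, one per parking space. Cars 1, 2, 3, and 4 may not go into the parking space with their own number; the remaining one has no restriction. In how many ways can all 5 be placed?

Let Aᵢ (for 1 ≤ i ≤ 4) be the placements that put car i in its forbidden parking space. Any j of these fix j positions, leaving (5−j)! ways to fill the rest, and there are C(4,j) ways to pick which j.
By inclusion–exclusion, the number of valid placements is Σ_{j=0}^{4} (−1)^j C(4,j)·(5−j)!.
Computing: 120 − 96 + 36 − 8 + 1 = 53.

53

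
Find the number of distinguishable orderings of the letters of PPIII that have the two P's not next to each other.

There are 5!/(3!·2!) = 10 arrangements of PPIII in total.
If the two P's are adjacent, glue them into one block, leaving 4 items to arrange: (4)!/(3!) = 4 ways.
Hence 10 − 4 = 6.

6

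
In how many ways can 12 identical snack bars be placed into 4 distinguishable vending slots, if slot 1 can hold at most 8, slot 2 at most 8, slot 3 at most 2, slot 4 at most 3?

88

By stars and bars, unrestricted non-negative solutions to x_1+…+x_4 = 12 number C(12+3,3) = 455.
Subtract solutions that violate a single cap (substitute x_i' = x_i − (cap_i+1)): x_1 ≥ 9 gives C(6,3) = 20; x_2 ≥ 9 gives C(6,3) = 20; x_3 ≥ 3 gives C(12,3) = 220; x_4 ≥ 4 gives C(11,3) = 165. Together 425.
Add back pairs where two caps are both exceeded: 0 + 1 + 0 + 1 + 0 + 56 = 58.
By inclusion–exclusion the count is 455 − 425 + 58 = 88.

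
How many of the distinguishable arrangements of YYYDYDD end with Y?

20

With the last slot taken by Y, it remains to arrange the other 6 letters (YYDYDD).
Those 6 letters have D appearing 3 times and Y appearing 3 times, giving (6)!/(3!·3!) = 20.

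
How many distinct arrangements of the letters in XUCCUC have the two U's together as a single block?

20

Treat the 2 copies of U as a single block. The multiset to arrange is then {UU, C, C, C, X}, 5 items in all.
That gives (5)!/(3!) = 20 arrangements.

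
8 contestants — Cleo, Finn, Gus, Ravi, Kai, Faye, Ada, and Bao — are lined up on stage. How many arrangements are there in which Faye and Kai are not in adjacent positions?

There are 8! = 40320 arrangements in all. If Faye and Kai are adjacent, merging them into one block gives 2·(7)! = 10080 arrangements.
Complementary counting: 40320 − 10080 = 30240.

30240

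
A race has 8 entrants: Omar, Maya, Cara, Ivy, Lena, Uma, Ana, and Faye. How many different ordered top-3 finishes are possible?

This is an ordered selection of 3 from 8: P(8,3).
That gives 8 × 7 × 6 = 336.

336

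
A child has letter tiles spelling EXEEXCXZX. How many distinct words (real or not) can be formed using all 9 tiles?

2520

EXEEXCXZX has 9 letters with E appearing 3 times and X appearing 4 times.
So there are 9! / (4!·3!) = 2520 distinguishable arrangements.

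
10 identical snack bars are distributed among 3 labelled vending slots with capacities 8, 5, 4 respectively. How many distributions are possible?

27

Ignoring the caps, the number of non-negative solutions to x_1+…+x_3 = 10 is C(12,2) = 66.
Subtract solutions that violate a single cap (substitute x_i' = x_i − (cap_i+1)): x_1 ≥ 9 gives C(3,2) = 3; x_2 ≥ 6 gives C(6,2) = 15; x_3 ≥ 5 gives C(7,2) = 21. Together 39.
No two caps can be exceeded simultaneously, so the pair terms are all 0.
By inclusion–exclusion the count is 66 − 39 + 0 = 27.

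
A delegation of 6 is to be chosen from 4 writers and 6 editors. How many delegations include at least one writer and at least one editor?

209

Total 6-person selections from all 10: C(10,6) = 210.
Selections missing a whole group: no writers → C(6,6) = 1; no editors → C(4,6) = 0.
Both groups omitted at once is impossible, so 210 − 1 = 209.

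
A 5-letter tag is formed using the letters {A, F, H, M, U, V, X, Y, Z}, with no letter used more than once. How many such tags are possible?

With no repetition, fill the 5 letters in order: 9 choices, then 8, down to 5.
9 × 8 × 7 × 6 × 5 = 15120.

15120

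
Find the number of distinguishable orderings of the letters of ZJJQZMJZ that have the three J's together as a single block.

120

Treat the 3 copies of J as a single block. The multiset to arrange is then {JJJ, M, Q, Z, Z, Z}, 6 items in all.
That gives (6)!/(3!) = 120 arrangements.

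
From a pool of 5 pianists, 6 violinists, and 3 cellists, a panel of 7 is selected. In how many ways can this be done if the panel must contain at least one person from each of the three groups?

Unrestricted: C(14,7) = 3432 ways to pick any 7 of the 14.
Selections missing a whole group: no pianists → C(9,7) = 36; no violinists → C(8,7) = 8; no cellists → C(11,7) = 330.
Add back selections omitting two groups (i.e. drawn from a single group): C(5,7) + C(6,7) + C(3,7) = 0.
By inclusion–exclusion: 3432 − 374 + 0 = 3058.

3058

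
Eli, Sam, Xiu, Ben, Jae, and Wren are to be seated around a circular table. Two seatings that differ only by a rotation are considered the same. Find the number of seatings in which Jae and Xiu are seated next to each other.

Glue Jae and Xiu into a block (2 internal orders). Seating 5 units around a circle gives (4)! arrangements.
So 2 × (4)! = 2 × 24 = 48.

48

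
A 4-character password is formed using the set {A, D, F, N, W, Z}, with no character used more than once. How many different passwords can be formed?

This is a permutation of 4 out of 6: P(6,4) = 6!/2!.
6 × 5 × 4 × 3 = 360.

360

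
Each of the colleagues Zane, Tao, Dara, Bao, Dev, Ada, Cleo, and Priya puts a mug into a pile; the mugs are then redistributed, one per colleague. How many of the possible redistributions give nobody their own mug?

14833

Let Aᵢ be the assignments in which colleague i gets their own mug. We want the size of the complement of A₁∪…∪A_8.
By inclusion–exclusion this is Σ_{j=0}^{8} (−1)^j C(8,j)·(8−j)!.
Computing: 40320 − 40320 + 20160 − 6720 + 1680 − 336 + 56 − 8 + 1 = 14833.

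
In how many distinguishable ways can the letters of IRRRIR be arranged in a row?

15

The 6 letters of IRRRIR have repeats: I appearing twice and R appearing 4 times.
Dividing 6! = 720 by 4!·2! = 48 for the repeated letters gives 15.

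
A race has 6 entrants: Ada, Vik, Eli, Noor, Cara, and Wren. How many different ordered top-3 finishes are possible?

120

There are 6 choices for 1st place, 5 for 2nd, and 4 for 3rd.
That gives 6 × 5 × 4 = 120.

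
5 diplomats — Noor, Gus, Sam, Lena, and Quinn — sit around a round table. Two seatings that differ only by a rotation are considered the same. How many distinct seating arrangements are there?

24

Around a circle, 5 distinct people have 5!/5 = (4)! = 24 rotationally distinct seatings.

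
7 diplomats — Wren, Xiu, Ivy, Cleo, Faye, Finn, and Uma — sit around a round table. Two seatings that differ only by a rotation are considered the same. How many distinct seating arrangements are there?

Around a circle, 7 distinct people have 7!/7 = (6)! = 720 rotationally distinct seatings.

720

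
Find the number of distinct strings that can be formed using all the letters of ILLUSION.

10080

ILLUSION has 8 letters with I appearing twice and L appearing twice.
The number of distinct arrangements is 8!/(2!·2!) = 40320/4 = 10080.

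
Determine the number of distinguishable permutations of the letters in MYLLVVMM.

1680

The 8 letters of MYLLVVMM have repeats: L appearing twice, M appearing 3 times, and V appearing twice.
The number of distinct arrangements is 8!/(3!·2!·2!) = 40320/24 = 1680.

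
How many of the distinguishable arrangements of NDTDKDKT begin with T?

420

With the first slot taken by T, it remains to arrange the other 7 letters (NDDKDKT).
Those 7 letters have D appearing 3 times and K appearing twice, giving (7)!/(3!·2!) = 420.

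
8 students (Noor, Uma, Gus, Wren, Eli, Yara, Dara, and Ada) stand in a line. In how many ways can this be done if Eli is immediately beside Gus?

10080

Treat {Eli, Gus} as a single unit. There are 7 units to order, and the pair itself can be ordered 2 ways.
That gives 2 × 7! = 2 × 5040 = 10080.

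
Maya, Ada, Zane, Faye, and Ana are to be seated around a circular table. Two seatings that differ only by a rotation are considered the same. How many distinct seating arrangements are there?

24

Around a circle, 5 distinct people have 5!/5 = (4)! = 24 rotationally distinct seatings.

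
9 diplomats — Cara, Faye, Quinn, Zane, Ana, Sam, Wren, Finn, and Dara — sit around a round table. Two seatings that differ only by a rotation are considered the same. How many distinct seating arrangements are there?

Seat Cara anywhere (absorbing the rotational symmetry), then permute the other 8: (8)! = 40320.

40320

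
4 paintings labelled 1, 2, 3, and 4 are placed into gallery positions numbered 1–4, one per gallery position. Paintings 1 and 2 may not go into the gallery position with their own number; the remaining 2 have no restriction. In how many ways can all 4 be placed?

14

Let Aᵢ (for i ∈ {1, 2}) be the placements that put painting i in its forbidden gallery position. Any j of these fix j positions, leaving (4−j)! ways to fill the rest, and there are C(2,j) ways to pick which j.
By inclusion–exclusion, the number of valid placements is Σ_{j=0}^{2} (−1)^j C(2,j)·(4−j)!.
Computing: 24 − 12 + 2 = 14.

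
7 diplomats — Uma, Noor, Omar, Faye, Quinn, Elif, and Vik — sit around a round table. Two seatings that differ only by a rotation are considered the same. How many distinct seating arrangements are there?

720

Around a circle, 7 distinct people have 7!/7 = (6)! = 720 rotationally distinct seatings.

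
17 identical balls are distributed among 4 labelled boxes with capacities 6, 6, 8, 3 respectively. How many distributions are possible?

Ignoring the caps, the number of non-negative solutions to x_1+…+x_4 = 17 is C(20,3) = 1140.
Subtract solutions that violate a single cap (substitute x_i' = x_i − (cap_i+1)): x_1 ≥ 7 gives C(13,3) = 286; x_2 ≥ 7 gives C(13,3) = 286; x_3 ≥ 9 gives C(11,3) = 165; x_4 ≥ 4 gives C(16,3) = 560. Together 1297.
Add back pairs where two caps are both exceeded: 20 + 4 + 84 + 4 + 84 + 35 = 231.
By inclusion–exclusion the count is 1140 − 1297 + 231 = 74.

74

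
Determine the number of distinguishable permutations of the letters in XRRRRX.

15

XRRRRX has 6 letters with R appearing 4 times and X appearing twice.
The number of distinct arrangements is 6!/(4!·2!) = 720/48 = 15.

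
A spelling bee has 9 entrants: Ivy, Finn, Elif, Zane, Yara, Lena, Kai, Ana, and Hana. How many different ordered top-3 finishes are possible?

504

This is an ordered selection of 3 from 9: P(9,3).
That gives 9 × 8 × 7 = 504.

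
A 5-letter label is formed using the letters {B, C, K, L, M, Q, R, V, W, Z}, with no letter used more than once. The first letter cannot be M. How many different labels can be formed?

The first letter has 10−1 = 9 choices (anything except M).
The remaining 4 letters are filled from the other 9 symbols without repetition: 9 × 8 × 7 × 6 = 3024.
Total: 9 × 3024 = 27216.

27216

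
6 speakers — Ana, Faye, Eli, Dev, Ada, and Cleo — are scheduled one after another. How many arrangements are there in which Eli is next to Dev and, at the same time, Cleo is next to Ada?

Treat {Eli,Dev} as one block (2 orders) and {Cleo,Ada} as another (2 orders).
That leaves 4 units to arrange: 2 × 2 × 4! = 4 × 24 = 96.

96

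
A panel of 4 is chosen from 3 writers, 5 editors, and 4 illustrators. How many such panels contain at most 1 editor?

210

Split by how many editors are chosen (0 through 1).
Sum: C(5,0)·C(7,4) + C(5,1)·C(7,3) = 35 + 175 = 210.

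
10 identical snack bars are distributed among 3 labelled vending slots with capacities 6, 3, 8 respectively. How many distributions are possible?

By stars and bars, unrestricted non-negative solutions to x_1+…+x_3 = 10 number C(10+2,2) = 66.
Subtract solutions that violate a single cap (substitute x_i' = x_i − (cap_i+1)): x_1 ≥ 7 gives C(5,2) = 10; x_2 ≥ 4 gives C(8,2) = 28; x_3 ≥ 9 gives C(3,2) = 3. Together 41.
No two caps can be exceeded simultaneously, so the pair terms are all 0.
By inclusion–exclusion the count is 66 − 41 + 0 = 25.

25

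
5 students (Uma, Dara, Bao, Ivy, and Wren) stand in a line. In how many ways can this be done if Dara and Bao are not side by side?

72

There are 5! = 120 arrangements in all. If Dara and Bao are adjacent, merging them into one block gives 2·(4)! = 48 arrangements.
So 120 − 48 = 72 arrangements keep them apart.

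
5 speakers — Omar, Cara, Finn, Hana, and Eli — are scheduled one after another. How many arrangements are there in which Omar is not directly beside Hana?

There are 5! = 120 arrangements in all. If Omar and Hana are adjacent, merging them into one block gives 2·(4)! = 48 arrangements.
Complementary counting: 120 − 48 = 72.

72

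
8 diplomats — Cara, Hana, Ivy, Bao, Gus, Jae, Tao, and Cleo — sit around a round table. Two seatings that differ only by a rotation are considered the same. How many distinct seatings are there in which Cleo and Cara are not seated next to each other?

Without the restriction there are (7)! = 5040 seatings.
Those with Cleo next to Cara: fuse the pair into one unit and seat 7 units around a circle — 2·(6)! = 1440.
Subtracting, 5040 − 1440 = 3600.

3600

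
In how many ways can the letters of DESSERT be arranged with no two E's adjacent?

Total arrangements of DESSERT: 7!/(2!·2!) = 1260.
If the two E's are adjacent, glue them into one block, leaving 6 items to arrange: (6)!/(2!) = 360 ways.
Subtracting, 1260 − 360 = 900 arrangements keep the E's apart.

900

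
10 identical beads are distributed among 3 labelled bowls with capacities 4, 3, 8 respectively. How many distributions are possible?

Ignoring the caps, the number of non-negative solutions to x_1+…+x_3 = 10 is C(12,2) = 66.
Subtract solutions that violate a single cap (substitute x_i' = x_i − (cap_i+1)): x_1 ≥ 5 gives C(7,2) = 21; x_2 ≥ 4 gives C(8,2) = 28; x_3 ≥ 9 gives C(3,2) = 3. Together 52.
Add back pairs where two caps are both exceeded: 3 + 0 + 0 = 3.
By inclusion–exclusion the count is 66 − 52 + 3 = 17.

17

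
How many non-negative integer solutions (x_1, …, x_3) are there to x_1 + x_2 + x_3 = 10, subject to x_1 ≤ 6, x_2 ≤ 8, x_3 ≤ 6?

Ignoring the caps, the number of non-negative solutions to x_1+…+x_3 = 10 is C(12,2) = 66.
Subtract solutions that violate a single cap (substitute x_i' = x_i − (cap_i+1)): x_1 ≥ 7 gives C(5,2) = 10; x_2 ≥ 9 gives C(3,2) = 3; x_3 ≥ 7 gives C(5,2) = 10. Together 23.
No two caps can be exceeded simultaneously, so the pair terms are all 0.
By inclusion–exclusion the count is 66 − 23 + 0 = 43.

43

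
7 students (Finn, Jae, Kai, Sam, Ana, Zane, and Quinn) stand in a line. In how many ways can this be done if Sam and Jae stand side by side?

1440

Place the 5 others and the Sam-Jae pair as 6 objects in a line; the pair has 2 internal arrangements.
That gives 2 × 6! = 2 × 720 = 1440.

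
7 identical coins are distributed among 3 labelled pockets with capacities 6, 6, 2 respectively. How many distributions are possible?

19

Without the upper bounds there are C(9,2) = 36 ways to split 7 among 3 pockets.
Subtract solutions that violate a single cap (substitute x_i' = x_i − (cap_i+1)): x_1 ≥ 7 gives C(2,2) = 1; x_2 ≥ 7 gives C(2,2) = 1; x_3 ≥ 3 gives C(6,2) = 15. Together 17.
No two caps can be exceeded simultaneously, so the pair terms are all 0.
By inclusion–exclusion the count is 36 − 17 + 0 = 19.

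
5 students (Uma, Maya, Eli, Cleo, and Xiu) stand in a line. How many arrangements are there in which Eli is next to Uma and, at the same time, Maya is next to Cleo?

Treat {Eli,Uma} as one block (2 orders) and {Maya,Cleo} as another (2 orders).
That leaves 3 units to arrange: 2 × 2 × 3! = 4 × 6 = 24.

24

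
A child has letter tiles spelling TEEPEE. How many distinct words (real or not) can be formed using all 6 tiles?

30

Letter multiplicities in TEEPEE: E×4, P×1, T×1.
The number of distinct arrangements is 6!/(4!) = 720/24 = 30.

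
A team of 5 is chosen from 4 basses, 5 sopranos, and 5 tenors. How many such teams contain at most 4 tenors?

2001

Split by how many tenors are chosen (0 through 4).
Sum: C(5,0)·C(9,5) + C(5,1)·C(9,4) + C(5,2)·C(9,3) + C(5,3)·C(9,2) + C(5,4)·C(9,1) = 126 + 630 + 840 + 360 + 45 = 2001.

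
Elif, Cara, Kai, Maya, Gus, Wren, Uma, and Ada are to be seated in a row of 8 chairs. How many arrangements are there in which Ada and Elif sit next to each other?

Glue Ada and Elif into one block (2 internal orders), leaving 7 units to arrange in a row.
That gives 2 × 7! = 2 × 5040 = 10080.

10080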